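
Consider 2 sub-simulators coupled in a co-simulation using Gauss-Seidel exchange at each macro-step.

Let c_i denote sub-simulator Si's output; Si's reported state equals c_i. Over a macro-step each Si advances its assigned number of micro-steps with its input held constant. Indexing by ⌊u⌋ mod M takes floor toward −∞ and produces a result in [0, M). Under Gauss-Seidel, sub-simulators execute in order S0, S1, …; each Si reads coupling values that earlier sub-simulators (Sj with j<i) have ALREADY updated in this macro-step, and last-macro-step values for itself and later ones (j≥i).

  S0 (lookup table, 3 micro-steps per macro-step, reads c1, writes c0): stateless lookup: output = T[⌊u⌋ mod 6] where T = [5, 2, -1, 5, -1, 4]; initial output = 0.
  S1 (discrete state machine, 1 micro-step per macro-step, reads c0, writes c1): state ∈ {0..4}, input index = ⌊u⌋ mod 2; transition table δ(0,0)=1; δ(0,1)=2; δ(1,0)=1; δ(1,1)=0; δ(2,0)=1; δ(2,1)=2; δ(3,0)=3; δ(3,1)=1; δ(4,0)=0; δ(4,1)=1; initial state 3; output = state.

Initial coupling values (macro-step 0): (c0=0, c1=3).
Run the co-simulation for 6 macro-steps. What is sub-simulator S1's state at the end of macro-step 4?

S1 state at macro-step 4 = 1

macro 1: S0 reads c1=3 → after 3×micro: 5; S1 reads c0=5 → after 1×micro: 1 ⇒ (c0=5, c1=1)
macro 2: S0 reads c1=1 → after 3×micro: 2; S1 reads c0=2 → after 1×micro: 1 ⇒ (c0=2, c1=1)
macro 3: S0 reads c1=1 → after 3×micro: 2; S1 reads c0=2 → after 1×micro: 1 ⇒ (c0=2, c1=1)
macro 4: S0 reads c1=1 → after 3×micro: 2; S1 reads c0=2 → after 1×micro: 1 ⇒ (c0=2, c1=1)
macro 5: S0 reads c1=1 → after 3×micro: 2; S1 reads c0=2 → after 1×micro: 1 ⇒ (c0=2, c1=1)
macro 6: S0 reads c1=1 → after 3×micro: 2; S1 reads c0=2 → after 1×micro: 1 ⇒ (c0=2, c1=1)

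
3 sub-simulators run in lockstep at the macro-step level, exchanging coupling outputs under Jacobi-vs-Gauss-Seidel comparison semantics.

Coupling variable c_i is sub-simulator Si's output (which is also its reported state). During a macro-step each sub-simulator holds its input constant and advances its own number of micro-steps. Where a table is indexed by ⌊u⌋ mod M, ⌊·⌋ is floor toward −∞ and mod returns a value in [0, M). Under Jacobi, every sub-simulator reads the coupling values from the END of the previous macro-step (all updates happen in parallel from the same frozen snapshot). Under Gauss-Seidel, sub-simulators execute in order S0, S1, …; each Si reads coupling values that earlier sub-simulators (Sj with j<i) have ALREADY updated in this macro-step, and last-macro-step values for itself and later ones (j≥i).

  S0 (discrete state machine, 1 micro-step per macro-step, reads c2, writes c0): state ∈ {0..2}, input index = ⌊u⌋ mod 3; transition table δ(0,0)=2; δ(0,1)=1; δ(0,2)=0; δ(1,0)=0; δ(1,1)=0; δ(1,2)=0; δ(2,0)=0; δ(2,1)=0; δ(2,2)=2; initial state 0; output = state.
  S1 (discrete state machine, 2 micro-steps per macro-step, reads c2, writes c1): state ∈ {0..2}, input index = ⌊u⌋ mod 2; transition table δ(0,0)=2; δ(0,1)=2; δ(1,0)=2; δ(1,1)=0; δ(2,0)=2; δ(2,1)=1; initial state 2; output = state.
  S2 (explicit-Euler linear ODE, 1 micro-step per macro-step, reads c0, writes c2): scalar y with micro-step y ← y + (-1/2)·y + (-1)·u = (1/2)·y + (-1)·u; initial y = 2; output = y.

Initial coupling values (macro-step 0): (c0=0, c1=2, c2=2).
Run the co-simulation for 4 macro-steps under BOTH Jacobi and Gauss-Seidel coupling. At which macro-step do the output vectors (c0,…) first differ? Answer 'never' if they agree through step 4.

first divergence at macro-step: 2

[Jacobi] macro 1: S0 reads c2=2 → after 1×micro: 0; S1 reads c2=2 → after 2×micro: 2; S2 reads c0=0 → after 1×micro: 1 ⇒ (c0=0, c1=2, c2=1)
[Jacobi] macro 2: S0 reads c2=1 → after 1×micro: 1; S1 reads c2=1 → after 2×micro: 0; S2 reads c0=0 → after 1×micro: 1/2 ⇒ (c0=1, c1=0, c2=1/2)
[Jacobi] macro 3: S0 reads c2=1/2 → after 1×micro: 0; S1 reads c2=1/2 → after 2×micro: 2; S2 reads c0=1 → after 1×micro: -3/4 ⇒ (c0=0, c1=2, c2=-3/4)
[Jacobi] macro 4: S0 reads c2=-3/4 → after 1×micro: 0; S1 reads c2=-3/4 → after 2×micro: 0; S2 reads c0=0 → after 1×micro: -3/8 ⇒ (c0=0, c1=0, c2=-3/8)
[Gauss-Seidel] macro 1: S0 reads c2=2 → after 1×micro: 0; S1 reads c2=2 → after 2×micro: 2; S2 reads c0=0 → after 1×micro: 1 ⇒ (c0=0, c1=2, c2=1)
[Gauss-Seidel] macro 2: S0 reads c2=1 → after 1×micro: 1; S1 reads c2=1 → after 2×micro: 0; S2 reads c0=1 → after 1×micro: -1/2 ⇒ (c0=1, c1=0, c2=-1/2)
[Gauss-Seidel] macro 3: S0 reads c2=-1/2 → after 1×micro: 0; S1 reads c2=-1/2 → after 2×micro: 1; S2 reads c0=0 → after 1×micro: -1/4 ⇒ (c0=0, c1=1, c2=-1/4)
[Gauss-Seidel] macro 4: S0 reads c2=-1/4 → after 1×micro: 0; S1 reads c2=-1/4 → after 2×micro: 2; S2 reads c0=0 → after 1×micro: -1/8 ⇒ (c0=0, c1=2, c2=-1/8)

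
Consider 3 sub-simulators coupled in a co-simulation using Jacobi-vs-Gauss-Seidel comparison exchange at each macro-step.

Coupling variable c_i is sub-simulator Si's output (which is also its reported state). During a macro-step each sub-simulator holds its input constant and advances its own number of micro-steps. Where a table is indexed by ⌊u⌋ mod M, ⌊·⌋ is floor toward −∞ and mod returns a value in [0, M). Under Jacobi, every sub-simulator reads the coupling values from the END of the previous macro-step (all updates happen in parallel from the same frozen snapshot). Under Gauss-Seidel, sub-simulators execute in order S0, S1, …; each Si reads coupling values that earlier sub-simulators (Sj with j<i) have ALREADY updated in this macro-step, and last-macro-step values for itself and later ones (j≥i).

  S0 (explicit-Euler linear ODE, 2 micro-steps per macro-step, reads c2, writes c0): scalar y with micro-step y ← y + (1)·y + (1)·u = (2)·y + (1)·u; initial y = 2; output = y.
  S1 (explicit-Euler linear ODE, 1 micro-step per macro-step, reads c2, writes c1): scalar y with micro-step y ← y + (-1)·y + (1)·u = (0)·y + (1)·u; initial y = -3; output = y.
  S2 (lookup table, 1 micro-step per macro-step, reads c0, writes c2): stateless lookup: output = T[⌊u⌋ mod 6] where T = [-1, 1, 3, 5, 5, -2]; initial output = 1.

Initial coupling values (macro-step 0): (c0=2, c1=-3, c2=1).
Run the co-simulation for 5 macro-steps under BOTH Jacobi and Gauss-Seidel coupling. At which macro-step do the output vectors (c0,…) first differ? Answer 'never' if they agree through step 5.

first divergence at macro-step: 1

[Jacobi] macro 1: S0 reads c2=1 → after 2×micro: 11; S1 reads c2=1 → after 1×micro: 1; S2 reads c0=2 → after 1×micro: 3 ⇒ (c0=11, c1=1, c2=3)
[Jacobi] macro 2: S0 reads c2=3 → after 2×micro: 53; S1 reads c2=3 → after 1×micro: 3; S2 reads c0=11 → after 1×micro: -2 ⇒ (c0=53, c1=3, c2=-2)
[Jacobi] macro 3: S0 reads c2=-2 → after 2×micro: 206; S1 reads c2=-2 → after 1×micro: -2; S2 reads c0=53 → after 1×micro: -2 ⇒ (c0=206, c1=-2, c2=-2)
[Jacobi] macro 4: S0 reads c2=-2 → after 2×micro: 818; S1 reads c2=-2 → after 1×micro: -2; S2 reads c0=206 → after 1×micro: 3 ⇒ (c0=818, c1=-2, c2=3)
[Jacobi] macro 5: S0 reads c2=3 → after 2×micro: 3281; S1 reads c2=3 → after 1×micro: 3; S2 reads c0=818 → after 1×micro: 3 ⇒ (c0=3281, c1=3, c2=3)
[Gauss-Seidel] macro 1: S0 reads c2=1 → after 2×micro: 11; S1 reads c2=1 → after 1×micro: 1; S2 reads c0=11 → after 1×micro: -2 ⇒ (c0=11, c1=1, c2=-2)
[Gauss-Seidel] macro 2: S0 reads c2=-2 → after 2×micro: 38; S1 reads c2=-2 → after 1×micro: -2; S2 reads c0=38 → after 1×micro: 3 ⇒ (c0=38, c1=-2, c2=3)
[Gauss-Seidel] macro 3: S0 reads c2=3 → after 2×micro: 161; S1 reads c2=3 → after 1×micro: 3; S2 reads c0=161 → after 1×micro: -2 ⇒ (c0=161, c1=3, c2=-2)
[Gauss-Seidel] macro 4: S0 reads c2=-2 → after 2×micro: 638; S1 reads c2=-2 → after 1×micro: -2; S2 reads c0=638 → after 1×micro: 3 ⇒ (c0=638, c1=-2, c2=3)
[Gauss-Seidel] macro 5: S0 reads c2=3 → after 2×micro: 2561; S1 reads c2=3 → after 1×micro: 3; S2 reads c0=2561 → after 1×micro: -2 ⇒ (c0=2561, c1=3, c2=-2)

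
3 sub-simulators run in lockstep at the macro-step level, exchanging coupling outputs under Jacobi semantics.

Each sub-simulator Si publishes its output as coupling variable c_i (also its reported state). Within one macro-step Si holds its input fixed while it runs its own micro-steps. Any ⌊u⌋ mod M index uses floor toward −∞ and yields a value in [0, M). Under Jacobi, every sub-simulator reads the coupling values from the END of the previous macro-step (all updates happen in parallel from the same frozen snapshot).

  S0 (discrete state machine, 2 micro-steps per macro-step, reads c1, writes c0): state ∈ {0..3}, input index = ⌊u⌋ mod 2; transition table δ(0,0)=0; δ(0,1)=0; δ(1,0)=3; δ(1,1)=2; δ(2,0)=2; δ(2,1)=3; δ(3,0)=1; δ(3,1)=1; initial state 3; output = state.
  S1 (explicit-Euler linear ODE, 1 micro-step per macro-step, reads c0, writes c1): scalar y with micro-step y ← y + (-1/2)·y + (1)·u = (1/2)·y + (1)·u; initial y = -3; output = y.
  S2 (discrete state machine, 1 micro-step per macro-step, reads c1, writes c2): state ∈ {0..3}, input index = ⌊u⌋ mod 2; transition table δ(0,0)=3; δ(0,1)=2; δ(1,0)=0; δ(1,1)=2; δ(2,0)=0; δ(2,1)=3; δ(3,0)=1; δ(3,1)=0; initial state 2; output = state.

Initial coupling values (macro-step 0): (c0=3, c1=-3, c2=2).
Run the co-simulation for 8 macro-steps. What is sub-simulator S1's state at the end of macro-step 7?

macro 1: S0 reads c1=-3 → after 2×micro: 2; S1 reads c0=3 → after 1×micro: 3/2; S2 reads c1=-3 → after 1×micro: 3 ⇒ (c0=2, c1=3/2, c2=3)
macro 2: S0 reads c1=3/2 → after 2×micro: 1; S1 reads c0=2 → after 1×micro: 11/4; S2 reads c1=3/2 → after 1×micro: 0 ⇒ (c0=1, c1=11/4, c2=0)
macro 3: S0 reads c1=11/4 → after 2×micro: 1; S1 reads c0=1 → after 1×micro: 19/8; S2 reads c1=11/4 → after 1×micro: 3 ⇒ (c0=1, c1=19/8, c2=3)
macro 4: S0 reads c1=19/8 → after 2×micro: 1; S1 reads c0=1 → after 1×micro: 35/16; S2 reads c1=19/8 → after 1×micro: 1 ⇒ (c0=1, c1=35/16, c2=1)
macro 5: S0 reads c1=35/16 → after 2×micro: 1; S1 reads c0=1 → after 1×micro: 67/32; S2 reads c1=35/16 → after 1×micro: 0 ⇒ (c0=1, c1=67/32, c2=0)
macro 6: S0 reads c1=67/32 → after 2×micro: 1; S1 reads c0=1 → after 1×micro: 131/64; S2 reads c1=67/32 → after 1×micro: 3 ⇒ (c0=1, c1=131/64, c2=3)
macro 7: S0 reads c1=131/64 → after 2×micro: 1; S1 reads c0=1 → after 1×micro: 259/128; S2 reads c1=131/64 → after 1×micro: 1 ⇒ (c0=1, c1=259/128, c2=1)
macro 8: S0 reads c1=259/128 → after 2×micro: 1; S1 reads c0=1 → after 1×micro: 515/256; S2 reads c1=259/128 → after 1×micro: 0 ⇒ (c0=1, c1=515/256, c2=0)

S1 state at macro-step 7 = 259/128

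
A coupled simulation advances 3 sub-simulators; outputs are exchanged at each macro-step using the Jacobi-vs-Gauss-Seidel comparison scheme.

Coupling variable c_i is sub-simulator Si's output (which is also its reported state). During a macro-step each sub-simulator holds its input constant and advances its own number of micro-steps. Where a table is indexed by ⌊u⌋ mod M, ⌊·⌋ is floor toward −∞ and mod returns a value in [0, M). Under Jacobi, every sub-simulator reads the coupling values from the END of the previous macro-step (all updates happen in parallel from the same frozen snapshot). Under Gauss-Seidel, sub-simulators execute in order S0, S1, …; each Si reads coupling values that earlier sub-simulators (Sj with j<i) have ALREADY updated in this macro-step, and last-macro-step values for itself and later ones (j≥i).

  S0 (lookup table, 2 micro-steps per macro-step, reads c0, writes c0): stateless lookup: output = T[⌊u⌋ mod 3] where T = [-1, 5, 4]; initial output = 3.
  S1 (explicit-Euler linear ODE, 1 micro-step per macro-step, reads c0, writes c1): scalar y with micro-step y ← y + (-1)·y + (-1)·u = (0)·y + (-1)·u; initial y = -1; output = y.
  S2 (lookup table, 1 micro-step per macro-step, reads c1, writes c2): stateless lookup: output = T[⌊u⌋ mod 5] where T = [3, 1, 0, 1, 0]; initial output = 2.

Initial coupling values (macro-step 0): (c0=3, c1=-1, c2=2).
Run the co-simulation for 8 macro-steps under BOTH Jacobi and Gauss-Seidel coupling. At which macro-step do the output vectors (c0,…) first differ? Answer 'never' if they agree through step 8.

first divergence at macro-step: 1

[Jacobi] macro 1: S0 reads c0=3 → after 2×micro: -1; S1 reads c0=3 → after 1×micro: -3; S2 reads c1=-1 → after 1×micro: 0 ⇒ (c0=-1, c1=-3, c2=0)
[Jacobi] macro 2: S0 reads c0=-1 → after 2×micro: 4; S1 reads c0=-1 → after 1×micro: 1; S2 reads c1=-3 → after 1×micro: 0 ⇒ (c0=4, c1=1, c2=0)
[Jacobi] macro 3: S0 reads c0=4 → after 2×micro: 5; S1 reads c0=4 → after 1×micro: -4; S2 reads c1=1 → after 1×micro: 1 ⇒ (c0=5, c1=-4, c2=1)
[Jacobi] macro 4: S0 reads c0=5 → after 2×micro: 4; S1 reads c0=5 → after 1×micro: -5; S2 reads c1=-4 → after 1×micro: 1 ⇒ (c0=4, c1=-5, c2=1)
[Jacobi] macro 5: S0 reads c0=4 → after 2×micro: 5; S1 reads c0=4 → after 1×micro: -4; S2 reads c1=-5 → after 1×micro: 3 ⇒ (c0=5, c1=-4, c2=3)
[Jacobi] macro 6: S0 reads c0=5 → after 2×micro: 4; S1 reads c0=5 → after 1×micro: -5; S2 reads c1=-4 → after 1×micro: 1 ⇒ (c0=4, c1=-5, c2=1)
[Jacobi] macro 7: S0 reads c0=4 → after 2×micro: 5; S1 reads c0=4 → after 1×micro: -4; S2 reads c1=-5 → after 1×micro: 3 ⇒ (c0=5, c1=-4, c2=3)
[Jacobi] macro 8: S0 reads c0=5 → after 2×micro: 4; S1 reads c0=5 → after 1×micro: -5; S2 reads c1=-4 → after 1×micro: 1 ⇒ (c0=4, c1=-5, c2=1)
[Gauss-Seidel] macro 1: S0 reads c0=3 → after 2×micro: -1; S1 reads c0=-1 → after 1×micro: 1; S2 reads c1=1 → after 1×micro: 1 ⇒ (c0=-1, c1=1, c2=1)
[Gauss-Seidel] macro 2: S0 reads c0=-1 → after 2×micro: 4; S1 reads c0=4 → after 1×micro: -4; S2 reads c1=-4 → after 1×micro: 1 ⇒ (c0=4, c1=-4, c2=1)
[Gauss-Seidel] macro 3: S0 reads c0=4 → after 2×micro: 5; S1 reads c0=5 → after 1×micro: -5; S2 reads c1=-5 → after 1×micro: 3 ⇒ (c0=5, c1=-5, c2=3)
[Gauss-Seidel] macro 4: S0 reads c0=5 → after 2×micro: 4; S1 reads c0=4 → after 1×micro: -4; S2 reads c1=-4 → after 1×micro: 1 ⇒ (c0=4, c1=-4, c2=1)
[Gauss-Seidel] macro 5: S0 reads c0=4 → after 2×micro: 5; S1 reads c0=5 → after 1×micro: -5; S2 reads c1=-5 → after 1×micro: 3 ⇒ (c0=5, c1=-5, c2=3)
[Gauss-Seidel] macro 6: S0 reads c0=5 → after 2×micro: 4; S1 reads c0=4 → after 1×micro: -4; S2 reads c1=-4 → after 1×micro: 1 ⇒ (c0=4, c1=-4, c2=1)
[Gauss-Seidel] macro 7: S0 reads c0=4 → after 2×micro: 5; S1 reads c0=5 → after 1×micro: -5; S2 reads c1=-5 → after 1×micro: 3 ⇒ (c0=5, c1=-5, c2=3)
[Gauss-Seidel] macro 8: S0 reads c0=5 → after 2×micro: 4; S1 reads c0=4 → after 1×micro: -4; S2 reads c1=-4 → after 1×micro: 1 ⇒ (c0=4, c1=-4, c2=1)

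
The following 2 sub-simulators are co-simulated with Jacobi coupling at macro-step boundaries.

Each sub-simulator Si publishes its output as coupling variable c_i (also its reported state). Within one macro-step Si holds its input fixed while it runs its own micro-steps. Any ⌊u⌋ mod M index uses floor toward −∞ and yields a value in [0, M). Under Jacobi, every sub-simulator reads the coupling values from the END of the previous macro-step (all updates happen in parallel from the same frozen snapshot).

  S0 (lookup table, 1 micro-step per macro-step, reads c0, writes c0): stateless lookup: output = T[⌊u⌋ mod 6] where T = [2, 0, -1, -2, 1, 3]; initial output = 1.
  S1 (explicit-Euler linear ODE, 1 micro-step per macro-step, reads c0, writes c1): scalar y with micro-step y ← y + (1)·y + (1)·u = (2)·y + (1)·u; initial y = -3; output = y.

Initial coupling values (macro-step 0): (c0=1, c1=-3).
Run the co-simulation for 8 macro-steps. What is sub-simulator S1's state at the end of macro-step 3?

macro 1: S0 reads c0=1 → after 1×micro: 0; S1 reads c0=1 → after 1×micro: -5 ⇒ (c0=0, c1=-5)
macro 2: S0 reads c0=0 → after 1×micro: 2; S1 reads c0=0 → after 1×micro: -10 ⇒ (c0=2, c1=-10)
macro 3: S0 reads c0=2 → after 1×micro: -1; S1 reads c0=2 → after 1×micro: -18 ⇒ (c0=-1, c1=-18)
macro 4: S0 reads c0=-1 → after 1×micro: 3; S1 reads c0=-1 → after 1×micro: -37 ⇒ (c0=3, c1=-37)
macro 5: S0 reads c0=3 → after 1×micro: -2; S1 reads c0=3 → after 1×micro: -71 ⇒ (c0=-2, c1=-71)
macro 6: S0 reads c0=-2 → after 1×micro: 1; S1 reads c0=-2 → after 1×micro: -144 ⇒ (c0=1, c1=-144)
macro 7: S0 reads c0=1 → after 1×micro: 0; S1 reads c0=1 → after 1×micro: -287 ⇒ (c0=0, c1=-287)
macro 8: S0 reads c0=0 → after 1×micro: 2; S1 reads c0=0 → after 1×micro: -574 ⇒ (c0=2, c1=-574)

S1 state at macro-step 3 = -18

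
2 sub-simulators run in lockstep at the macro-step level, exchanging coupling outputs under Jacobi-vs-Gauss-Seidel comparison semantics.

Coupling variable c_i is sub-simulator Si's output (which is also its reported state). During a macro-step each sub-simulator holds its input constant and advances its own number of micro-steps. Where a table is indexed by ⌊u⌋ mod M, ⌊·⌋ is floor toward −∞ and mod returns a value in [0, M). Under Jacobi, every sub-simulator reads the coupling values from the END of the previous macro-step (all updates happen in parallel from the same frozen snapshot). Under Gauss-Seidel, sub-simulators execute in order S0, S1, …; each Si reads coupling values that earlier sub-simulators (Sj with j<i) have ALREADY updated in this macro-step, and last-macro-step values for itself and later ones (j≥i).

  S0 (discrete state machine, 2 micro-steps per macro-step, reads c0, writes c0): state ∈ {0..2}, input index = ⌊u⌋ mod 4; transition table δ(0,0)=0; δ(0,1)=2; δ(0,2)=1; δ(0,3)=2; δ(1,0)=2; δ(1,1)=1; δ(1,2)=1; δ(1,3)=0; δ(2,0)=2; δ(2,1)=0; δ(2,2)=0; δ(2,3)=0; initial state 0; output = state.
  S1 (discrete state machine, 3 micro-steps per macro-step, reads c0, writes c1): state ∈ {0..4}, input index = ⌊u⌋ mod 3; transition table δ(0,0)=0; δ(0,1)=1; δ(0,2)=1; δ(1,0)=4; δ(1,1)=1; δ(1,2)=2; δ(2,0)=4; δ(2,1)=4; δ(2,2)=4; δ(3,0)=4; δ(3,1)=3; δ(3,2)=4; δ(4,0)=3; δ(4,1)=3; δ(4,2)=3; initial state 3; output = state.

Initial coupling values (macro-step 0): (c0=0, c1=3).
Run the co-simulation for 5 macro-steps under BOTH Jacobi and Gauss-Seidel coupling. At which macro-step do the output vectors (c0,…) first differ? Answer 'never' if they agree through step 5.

[Jacobi] macro 1: S0 reads c0=0 → after 2×micro: 0; S1 reads c0=0 → after 3×micro: 4 ⇒ (c0=0, c1=4)
[Jacobi] macro 2: S0 reads c0=0 → after 2×micro: 0; S1 reads c0=0 → after 3×micro: 3 ⇒ (c0=0, c1=3)
[Jacobi] macro 3: S0 reads c0=0 → after 2×micro: 0; S1 reads c0=0 → after 3×micro: 4 ⇒ (c0=0, c1=4)
[Jacobi] macro 4: S0 reads c0=0 → after 2×micro: 0; S1 reads c0=0 → after 3×micro: 3 ⇒ (c0=0, c1=3)
[Jacobi] macro 5: S0 reads c0=0 → after 2×micro: 0; S1 reads c0=0 → after 3×micro: 4 ⇒ (c0=0, c1=4)
[Gauss-Seidel] macro 1: S0 reads c0=0 → after 2×micro: 0; S1 reads c0=0 → after 3×micro: 4 ⇒ (c0=0, c1=4)
[Gauss-Seidel] macro 2: S0 reads c0=0 → after 2×micro: 0; S1 reads c0=0 → after 3×micro: 3 ⇒ (c0=0, c1=3)
[Gauss-Seidel] macro 3: S0 reads c0=0 → after 2×micro: 0; S1 reads c0=0 → after 3×micro: 4 ⇒ (c0=0, c1=4)
[Gauss-Seidel] macro 4: S0 reads c0=0 → after 2×micro: 0; S1 reads c0=0 → after 3×micro: 3 ⇒ (c0=0, c1=3)
[Gauss-Seidel] macro 5: S0 reads c0=0 → after 2×micro: 0; S1 reads c0=0 → after 3×micro: 4 ⇒ (c0=0, c1=4)

first divergence at macro-step: never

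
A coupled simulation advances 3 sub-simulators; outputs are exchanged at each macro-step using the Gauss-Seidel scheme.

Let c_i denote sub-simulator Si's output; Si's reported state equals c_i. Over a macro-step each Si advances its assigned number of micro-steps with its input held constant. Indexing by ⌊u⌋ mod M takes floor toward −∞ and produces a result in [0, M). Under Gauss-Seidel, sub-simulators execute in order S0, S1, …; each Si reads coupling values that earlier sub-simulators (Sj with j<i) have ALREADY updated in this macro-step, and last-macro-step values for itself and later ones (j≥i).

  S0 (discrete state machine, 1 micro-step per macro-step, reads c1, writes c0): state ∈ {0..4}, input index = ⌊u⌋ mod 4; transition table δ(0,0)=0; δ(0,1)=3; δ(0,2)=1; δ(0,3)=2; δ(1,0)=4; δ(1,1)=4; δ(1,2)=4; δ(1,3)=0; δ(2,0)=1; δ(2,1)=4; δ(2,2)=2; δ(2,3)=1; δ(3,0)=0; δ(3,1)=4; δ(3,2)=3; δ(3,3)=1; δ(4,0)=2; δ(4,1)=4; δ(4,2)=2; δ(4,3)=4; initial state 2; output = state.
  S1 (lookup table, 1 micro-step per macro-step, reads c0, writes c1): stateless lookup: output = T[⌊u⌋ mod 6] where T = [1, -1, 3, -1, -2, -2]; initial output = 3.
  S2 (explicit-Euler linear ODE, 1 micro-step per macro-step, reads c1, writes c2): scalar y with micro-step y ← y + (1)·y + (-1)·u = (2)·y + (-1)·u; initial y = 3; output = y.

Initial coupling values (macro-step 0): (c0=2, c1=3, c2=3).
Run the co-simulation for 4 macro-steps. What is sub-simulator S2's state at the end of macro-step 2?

S2 state at macro-step 2 = 13

macro 1: S0 reads c1=3 → after 1×micro: 1; S1 reads c0=1 → after 1×micro: -1; S2 reads c1=-1 → after 1×micro: 7 ⇒ (c0=1, c1=-1, c2=7)
macro 2: S0 reads c1=-1 → after 1×micro: 0; S1 reads c0=0 → after 1×micro: 1; S2 reads c1=1 → after 1×micro: 13 ⇒ (c0=0, c1=1, c2=13)
macro 3: S0 reads c1=1 → after 1×micro: 3; S1 reads c0=3 → after 1×micro: -1; S2 reads c1=-1 → after 1×micro: 27 ⇒ (c0=3, c1=-1, c2=27)
macro 4: S0 reads c1=-1 → after 1×micro: 1; S1 reads c0=1 → after 1×micro: -1; S2 reads c1=-1 → after 1×micro: 55 ⇒ (c0=1, c1=-1, c2=55)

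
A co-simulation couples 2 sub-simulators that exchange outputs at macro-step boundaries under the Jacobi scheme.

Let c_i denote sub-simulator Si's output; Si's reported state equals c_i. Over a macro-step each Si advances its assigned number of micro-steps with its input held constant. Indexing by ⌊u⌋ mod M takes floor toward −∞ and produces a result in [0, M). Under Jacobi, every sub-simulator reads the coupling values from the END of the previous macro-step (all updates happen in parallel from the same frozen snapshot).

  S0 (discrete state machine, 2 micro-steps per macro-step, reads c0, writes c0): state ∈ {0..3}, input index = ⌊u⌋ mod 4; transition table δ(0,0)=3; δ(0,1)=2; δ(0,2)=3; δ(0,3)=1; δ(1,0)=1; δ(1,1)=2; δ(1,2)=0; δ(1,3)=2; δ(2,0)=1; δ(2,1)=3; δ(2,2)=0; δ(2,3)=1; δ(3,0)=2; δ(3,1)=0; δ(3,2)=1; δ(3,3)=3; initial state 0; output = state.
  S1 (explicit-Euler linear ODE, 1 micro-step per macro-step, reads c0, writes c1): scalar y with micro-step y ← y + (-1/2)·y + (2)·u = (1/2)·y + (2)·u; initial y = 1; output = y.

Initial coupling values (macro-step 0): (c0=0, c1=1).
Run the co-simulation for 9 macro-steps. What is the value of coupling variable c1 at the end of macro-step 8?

c1 at macro-step 8 = 3041/256

macro 1: S0 reads c0=0 → after 2×micro: 2; S1 reads c0=0 → after 1×micro: 1/2 ⇒ (c0=2, c1=1/2)
macro 2: S0 reads c0=2 → after 2×micro: 3; S1 reads c0=2 → after 1×micro: 17/4 ⇒ (c0=3, c1=17/4)
macro 3: S0 reads c0=3 → after 2×micro: 3; S1 reads c0=3 → after 1×micro: 65/8 ⇒ (c0=3, c1=65/8)
macro 4: S0 reads c0=3 → after 2×micro: 3; S1 reads c0=3 → after 1×micro: 161/16 ⇒ (c0=3, c1=161/16)
macro 5: S0 reads c0=3 → after 2×micro: 3; S1 reads c0=3 → after 1×micro: 353/32 ⇒ (c0=3, c1=353/32)
macro 6: S0 reads c0=3 → after 2×micro: 3; S1 reads c0=3 → after 1×micro: 737/64 ⇒ (c0=3, c1=737/64)
macro 7: S0 reads c0=3 → after 2×micro: 3; S1 reads c0=3 → after 1×micro: 1505/128 ⇒ (c0=3, c1=1505/128)
macro 8: S0 reads c0=3 → after 2×micro: 3; S1 reads c0=3 → after 1×micro: 3041/256 ⇒ (c0=3, c1=3041/256)
macro 9: S0 reads c0=3 → after 2×micro: 3; S1 reads c0=3 → after 1×micro: 6113/512 ⇒ (c0=3, c1=6113/512)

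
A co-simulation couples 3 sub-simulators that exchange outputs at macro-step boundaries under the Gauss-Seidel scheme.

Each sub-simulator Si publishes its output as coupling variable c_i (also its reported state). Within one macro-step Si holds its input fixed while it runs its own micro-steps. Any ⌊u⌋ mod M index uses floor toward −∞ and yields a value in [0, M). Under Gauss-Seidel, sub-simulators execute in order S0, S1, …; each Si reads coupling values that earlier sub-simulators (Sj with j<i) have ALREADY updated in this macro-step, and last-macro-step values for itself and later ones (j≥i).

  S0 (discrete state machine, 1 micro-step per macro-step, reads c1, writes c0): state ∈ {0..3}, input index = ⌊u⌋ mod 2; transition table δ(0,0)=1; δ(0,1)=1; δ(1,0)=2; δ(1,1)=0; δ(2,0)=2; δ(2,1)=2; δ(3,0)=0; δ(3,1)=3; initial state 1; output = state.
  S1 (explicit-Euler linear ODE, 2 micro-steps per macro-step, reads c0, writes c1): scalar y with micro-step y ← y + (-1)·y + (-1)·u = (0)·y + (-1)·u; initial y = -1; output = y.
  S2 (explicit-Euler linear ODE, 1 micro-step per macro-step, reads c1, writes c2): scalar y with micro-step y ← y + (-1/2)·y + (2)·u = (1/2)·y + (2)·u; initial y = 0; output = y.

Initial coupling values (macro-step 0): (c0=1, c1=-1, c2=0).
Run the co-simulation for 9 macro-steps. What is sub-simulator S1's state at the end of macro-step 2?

macro 1: S0 reads c1=-1 → after 1×micro: 0; S1 reads c0=0 → after 2×micro: 0; S2 reads c1=0 → after 1×micro: 0 ⇒ (c0=0, c1=0, c2=0)
macro 2: S0 reads c1=0 → after 1×micro: 1; S1 reads c0=1 → after 2×micro: -1; S2 reads c1=-1 → after 1×micro: -2 ⇒ (c0=1, c1=-1, c2=-2)
macro 3: S0 reads c1=-1 → after 1×micro: 0; S1 reads c0=0 → after 2×micro: 0; S2 reads c1=0 → after 1×micro: -1 ⇒ (c0=0, c1=0, c2=-1)
macro 4: S0 reads c1=0 → after 1×micro: 1; S1 reads c0=1 → after 2×micro: -1; S2 reads c1=-1 → after 1×micro: -5/2 ⇒ (c0=1, c1=-1, c2=-5/2)
macro 5: S0 reads c1=-1 → after 1×micro: 0; S1 reads c0=0 → after 2×micro: 0; S2 reads c1=0 → after 1×micro: -5/4 ⇒ (c0=0, c1=0, c2=-5/4)
macro 6: S0 reads c1=0 → after 1×micro: 1; S1 reads c0=1 → after 2×micro: -1; S2 reads c1=-1 → after 1×micro: -21/8 ⇒ (c0=1, c1=-1, c2=-21/8)
macro 7: S0 reads c1=-1 → after 1×micro: 0; S1 reads c0=0 → after 2×micro: 0; S2 reads c1=0 → after 1×micro: -21/16 ⇒ (c0=0, c1=0, c2=-21/16)
macro 8: S0 reads c1=0 → after 1×micro: 1; S1 reads c0=1 → after 2×micro: -1; S2 reads c1=-1 → after 1×micro: -85/32 ⇒ (c0=1, c1=-1, c2=-85/32)
macro 9: S0 reads c1=-1 → after 1×micro: 0; S1 reads c0=0 → after 2×micro: 0; S2 reads c1=0 → after 1×micro: -85/64 ⇒ (c0=0, c1=0, c2=-85/64)

S1 state at macro-step 2 = -1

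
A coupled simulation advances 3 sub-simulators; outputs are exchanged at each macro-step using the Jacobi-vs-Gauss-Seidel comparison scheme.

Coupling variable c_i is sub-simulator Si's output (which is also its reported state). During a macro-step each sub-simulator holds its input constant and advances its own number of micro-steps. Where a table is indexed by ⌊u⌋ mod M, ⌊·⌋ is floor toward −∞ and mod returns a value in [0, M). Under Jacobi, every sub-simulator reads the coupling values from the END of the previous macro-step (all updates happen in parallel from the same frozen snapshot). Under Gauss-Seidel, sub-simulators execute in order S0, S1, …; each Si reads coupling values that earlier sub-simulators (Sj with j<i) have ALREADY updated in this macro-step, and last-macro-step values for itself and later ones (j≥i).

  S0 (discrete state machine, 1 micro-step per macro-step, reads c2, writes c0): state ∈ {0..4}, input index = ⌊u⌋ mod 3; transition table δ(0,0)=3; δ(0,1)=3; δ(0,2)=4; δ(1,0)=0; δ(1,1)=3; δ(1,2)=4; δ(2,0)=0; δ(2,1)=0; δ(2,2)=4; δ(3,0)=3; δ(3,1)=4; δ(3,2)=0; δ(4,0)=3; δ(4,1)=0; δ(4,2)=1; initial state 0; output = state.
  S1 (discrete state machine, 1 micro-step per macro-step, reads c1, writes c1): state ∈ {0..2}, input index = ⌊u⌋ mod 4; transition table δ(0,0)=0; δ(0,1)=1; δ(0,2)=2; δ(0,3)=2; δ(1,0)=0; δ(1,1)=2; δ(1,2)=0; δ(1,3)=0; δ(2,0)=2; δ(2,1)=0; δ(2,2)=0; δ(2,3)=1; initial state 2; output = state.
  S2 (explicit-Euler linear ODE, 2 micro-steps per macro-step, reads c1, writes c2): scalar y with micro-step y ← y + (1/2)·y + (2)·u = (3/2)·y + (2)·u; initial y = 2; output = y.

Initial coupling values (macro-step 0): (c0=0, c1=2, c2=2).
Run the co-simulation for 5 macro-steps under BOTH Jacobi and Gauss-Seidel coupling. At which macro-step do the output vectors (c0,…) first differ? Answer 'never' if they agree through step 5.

first divergence at macro-step: 1

[Jacobi] macro 1: S0 reads c2=2 → after 1×micro: 4; S1 reads c1=2 → after 1×micro: 0; S2 reads c1=2 → after 2×micro: 29/2 ⇒ (c0=4, c1=0, c2=29/2)
[Jacobi] macro 2: S0 reads c2=29/2 → after 1×micro: 1; S1 reads c1=0 → after 1×micro: 0; S2 reads c1=0 → after 2×micro: 261/8 ⇒ (c0=1, c1=0, c2=261/8)
[Jacobi] macro 3: S0 reads c2=261/8 → after 1×micro: 4; S1 reads c1=0 → after 1×micro: 0; S2 reads c1=0 → after 2×micro: 2349/32 ⇒ (c0=4, c1=0, c2=2349/32)
[Jacobi] macro 4: S0 reads c2=2349/32 → after 1×micro: 0; S1 reads c1=0 → after 1×micro: 0; S2 reads c1=0 → after 2×micro: 21141/128 ⇒ (c0=0, c1=0, c2=21141/128)
[Jacobi] macro 5: S0 reads c2=21141/128 → after 1×micro: 3; S1 reads c1=0 → after 1×micro: 0; S2 reads c1=0 → after 2×micro: 190269/512 ⇒ (c0=3, c1=0, c2=190269/512)
[Gauss-Seidel] macro 1: S0 reads c2=2 → after 1×micro: 4; S1 reads c1=2 → after 1×micro: 0; S2 reads c1=0 → after 2×micro: 9/2 ⇒ (c0=4, c1=0, c2=9/2)
[Gauss-Seidel] macro 2: S0 reads c2=9/2 → after 1×micro: 0; S1 reads c1=0 → after 1×micro: 0; S2 reads c1=0 → after 2×micro: 81/8 ⇒ (c0=0, c1=0, c2=81/8)
[Gauss-Seidel] macro 3: S0 reads c2=81/8 → after 1×micro: 3; S1 reads c1=0 → after 1×micro: 0; S2 reads c1=0 → after 2×micro: 729/32 ⇒ (c0=3, c1=0, c2=729/32)
[Gauss-Seidel] macro 4: S0 reads c2=729/32 → after 1×micro: 4; S1 reads c1=0 → after 1×micro: 0; S2 reads c1=0 → after 2×micro: 6561/128 ⇒ (c0=4, c1=0, c2=6561/128)
[Gauss-Seidel] macro 5: S0 reads c2=6561/128 → after 1×micro: 3; S1 reads c1=0 → after 1×micro: 0; S2 reads c1=0 → after 2×micro: 59049/512 ⇒ (c0=3, c1=0, c2=59049/512)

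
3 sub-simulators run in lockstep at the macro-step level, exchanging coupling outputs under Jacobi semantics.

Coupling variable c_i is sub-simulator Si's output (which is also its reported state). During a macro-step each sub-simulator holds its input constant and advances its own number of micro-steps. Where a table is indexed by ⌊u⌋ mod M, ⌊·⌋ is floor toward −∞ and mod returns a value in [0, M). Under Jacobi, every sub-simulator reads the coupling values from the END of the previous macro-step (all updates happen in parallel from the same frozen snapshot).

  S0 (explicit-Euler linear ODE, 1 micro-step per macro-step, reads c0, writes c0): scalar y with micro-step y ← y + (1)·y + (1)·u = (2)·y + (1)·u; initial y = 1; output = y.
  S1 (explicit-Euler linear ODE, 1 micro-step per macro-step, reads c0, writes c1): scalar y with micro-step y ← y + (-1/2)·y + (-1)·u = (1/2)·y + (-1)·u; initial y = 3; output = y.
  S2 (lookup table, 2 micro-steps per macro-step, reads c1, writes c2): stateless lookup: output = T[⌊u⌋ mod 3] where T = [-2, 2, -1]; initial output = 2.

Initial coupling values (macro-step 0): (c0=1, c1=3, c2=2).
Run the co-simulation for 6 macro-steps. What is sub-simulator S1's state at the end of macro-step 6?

S1 state at macro-step 6 = -18659/64

macro 1: S0 reads c0=1 → after 1×micro: 3; S1 reads c0=1 → after 1×micro: 1/2; S2 reads c1=3 → after 2×micro: -2 ⇒ (c0=3, c1=1/2, c2=-2)
macro 2: S0 reads c0=3 → after 1×micro: 9; S1 reads c0=3 → after 1×micro: -11/4; S2 reads c1=1/2 → after 2×micro: -2 ⇒ (c0=9, c1=-11/4, c2=-2)
macro 3: S0 reads c0=9 → after 1×micro: 27; S1 reads c0=9 → after 1×micro: -83/8; S2 reads c1=-11/4 → after 2×micro: -2 ⇒ (c0=27, c1=-83/8, c2=-2)
macro 4: S0 reads c0=27 → after 1×micro: 81; S1 reads c0=27 → after 1×micro: -515/16; S2 reads c1=-83/8 → after 2×micro: 2 ⇒ (c0=81, c1=-515/16, c2=2)
macro 5: S0 reads c0=81 → after 1×micro: 243; S1 reads c0=81 → after 1×micro: -3107/32; S2 reads c1=-515/16 → after 2×micro: -2 ⇒ (c0=243, c1=-3107/32, c2=-2)
macro 6: S0 reads c0=243 → after 1×micro: 729; S1 reads c0=243 → after 1×micro: -18659/64; S2 reads c1=-3107/32 → after 2×micro: 2 ⇒ (c0=729, c1=-18659/64, c2=2)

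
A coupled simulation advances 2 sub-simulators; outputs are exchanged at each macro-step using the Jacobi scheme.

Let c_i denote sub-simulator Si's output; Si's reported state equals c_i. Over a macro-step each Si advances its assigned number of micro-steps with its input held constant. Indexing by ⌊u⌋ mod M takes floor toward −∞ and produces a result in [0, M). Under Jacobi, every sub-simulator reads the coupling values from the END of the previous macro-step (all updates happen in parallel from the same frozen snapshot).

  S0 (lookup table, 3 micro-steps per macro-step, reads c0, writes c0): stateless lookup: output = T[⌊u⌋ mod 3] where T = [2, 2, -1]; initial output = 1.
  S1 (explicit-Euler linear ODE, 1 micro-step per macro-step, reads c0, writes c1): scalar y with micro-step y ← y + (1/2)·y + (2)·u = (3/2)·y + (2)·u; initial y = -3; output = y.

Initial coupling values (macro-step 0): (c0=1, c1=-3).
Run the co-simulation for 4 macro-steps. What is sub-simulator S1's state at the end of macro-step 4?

macro 1: S0 reads c0=1 → after 3×micro: 2; S1 reads c0=1 → after 1×micro: -5/2 ⇒ (c0=2, c1=-5/2)
macro 2: S0 reads c0=2 → after 3×micro: -1; S1 reads c0=2 → after 1×micro: 1/4 ⇒ (c0=-1, c1=1/4)
macro 3: S0 reads c0=-1 → after 3×micro: -1; S1 reads c0=-1 → after 1×micro: -13/8 ⇒ (c0=-1, c1=-13/8)
macro 4: S0 reads c0=-1 → after 3×micro: -1; S1 reads c0=-1 → after 1×micro: -71/16 ⇒ (c0=-1, c1=-71/16)

S1 state at macro-step 4 = -71/16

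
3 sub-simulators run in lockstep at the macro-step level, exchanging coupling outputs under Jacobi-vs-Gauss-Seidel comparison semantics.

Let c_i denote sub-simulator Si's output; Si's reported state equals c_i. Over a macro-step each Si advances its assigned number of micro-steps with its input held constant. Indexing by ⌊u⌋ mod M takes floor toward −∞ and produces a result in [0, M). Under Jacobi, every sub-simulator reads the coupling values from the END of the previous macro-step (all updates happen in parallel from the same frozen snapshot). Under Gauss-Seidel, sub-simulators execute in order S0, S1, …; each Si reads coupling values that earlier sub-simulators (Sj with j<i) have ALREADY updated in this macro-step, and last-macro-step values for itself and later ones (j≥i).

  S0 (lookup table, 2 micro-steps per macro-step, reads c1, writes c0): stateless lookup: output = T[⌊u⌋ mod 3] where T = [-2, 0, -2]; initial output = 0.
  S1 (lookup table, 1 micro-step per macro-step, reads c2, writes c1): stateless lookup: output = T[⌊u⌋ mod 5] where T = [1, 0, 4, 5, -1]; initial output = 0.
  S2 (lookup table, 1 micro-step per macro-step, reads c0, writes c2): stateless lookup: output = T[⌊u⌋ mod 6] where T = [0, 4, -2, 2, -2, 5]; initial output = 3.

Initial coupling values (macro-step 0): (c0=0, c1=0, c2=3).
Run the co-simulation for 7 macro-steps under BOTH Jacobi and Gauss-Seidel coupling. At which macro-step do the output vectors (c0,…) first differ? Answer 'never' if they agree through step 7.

[Jacobi] macro 1: S0 reads c1=0 → after 2×micro: -2; S1 reads c2=3 → after 1×micro: 5; S2 reads c0=0 → after 1×micro: 0 ⇒ (c0=-2, c1=5, c2=0)
[Jacobi] macro 2: S0 reads c1=5 → after 2×micro: -2; S1 reads c2=0 → after 1×micro: 1; S2 reads c0=-2 → after 1×micro: -2 ⇒ (c0=-2, c1=1, c2=-2)
[Jacobi] macro 3: S0 reads c1=1 → after 2×micro: 0; S1 reads c2=-2 → after 1×micro: 5; S2 reads c0=-2 → after 1×micro: -2 ⇒ (c0=0, c1=5, c2=-2)
[Jacobi] macro 4: S0 reads c1=5 → after 2×micro: -2; S1 reads c2=-2 → after 1×micro: 5; S2 reads c0=0 → after 1×micro: 0 ⇒ (c0=-2, c1=5, c2=0)
[Jacobi] macro 5: S0 reads c1=5 → after 2×micro: -2; S1 reads c2=0 → after 1×micro: 1; S2 reads c0=-2 → after 1×micro: -2 ⇒ (c0=-2, c1=1, c2=-2)
[Jacobi] macro 6: S0 reads c1=1 → after 2×micro: 0; S1 reads c2=-2 → after 1×micro: 5; S2 reads c0=-2 → after 1×micro: -2 ⇒ (c0=0, c1=5, c2=-2)
[Jacobi] macro 7: S0 reads c1=5 → after 2×micro: -2; S1 reads c2=-2 → after 1×micro: 5; S2 reads c0=0 → after 1×micro: 0 ⇒ (c0=-2, c1=5, c2=0)
[Gauss-Seidel] macro 1: S0 reads c1=0 → after 2×micro: -2; S1 reads c2=3 → after 1×micro: 5; S2 reads c0=-2 → after 1×micro: -2 ⇒ (c0=-2, c1=5, c2=-2)
[Gauss-Seidel] macro 2: S0 reads c1=5 → after 2×micro: -2; S1 reads c2=-2 → after 1×micro: 5; S2 reads c0=-2 → after 1×micro: -2 ⇒ (c0=-2, c1=5, c2=-2)
[Gauss-Seidel] macro 3: S0 reads c1=5 → after 2×micro: -2; S1 reads c2=-2 → after 1×micro: 5; S2 reads c0=-2 → after 1×micro: -2 ⇒ (c0=-2, c1=5, c2=-2)
[Gauss-Seidel] macro 4: S0 reads c1=5 → after 2×micro: -2; S1 reads c2=-2 → after 1×micro: 5; S2 reads c0=-2 → after 1×micro: -2 ⇒ (c0=-2, c1=5, c2=-2)
[Gauss-Seidel] macro 5: S0 reads c1=5 → after 2×micro: -2; S1 reads c2=-2 → after 1×micro: 5; S2 reads c0=-2 → after 1×micro: -2 ⇒ (c0=-2, c1=5, c2=-2)
[Gauss-Seidel] macro 6: S0 reads c1=5 → after 2×micro: -2; S1 reads c2=-2 → after 1×micro: 5; S2 reads c0=-2 → after 1×micro: -2 ⇒ (c0=-2, c1=5, c2=-2)
[Gauss-Seidel] macro 7: S0 reads c1=5 → after 2×micro: -2; S1 reads c2=-2 → after 1×micro: 5; S2 reads c0=-2 → after 1×micro: -2 ⇒ (c0=-2, c1=5, c2=-2)

first divergence at macro-step: 1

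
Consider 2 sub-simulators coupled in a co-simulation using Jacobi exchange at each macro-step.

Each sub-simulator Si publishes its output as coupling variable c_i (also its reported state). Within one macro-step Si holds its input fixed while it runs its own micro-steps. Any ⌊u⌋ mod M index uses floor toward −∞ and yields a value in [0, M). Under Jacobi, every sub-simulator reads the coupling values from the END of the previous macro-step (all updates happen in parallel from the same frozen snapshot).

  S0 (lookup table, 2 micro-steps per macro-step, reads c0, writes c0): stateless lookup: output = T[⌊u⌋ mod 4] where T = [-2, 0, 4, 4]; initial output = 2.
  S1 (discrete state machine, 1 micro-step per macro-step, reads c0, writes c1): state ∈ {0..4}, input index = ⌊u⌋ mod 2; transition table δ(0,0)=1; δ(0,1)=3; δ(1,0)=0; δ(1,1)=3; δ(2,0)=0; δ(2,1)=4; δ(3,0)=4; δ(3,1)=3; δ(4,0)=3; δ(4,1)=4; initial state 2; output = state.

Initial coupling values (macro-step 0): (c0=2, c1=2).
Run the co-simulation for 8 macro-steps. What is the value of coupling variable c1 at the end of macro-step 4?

macro 1: S0 reads c0=2 → after 2×micro: 4; S1 reads c0=2 → after 1×micro: 0 ⇒ (c0=4, c1=0)
macro 2: S0 reads c0=4 → after 2×micro: -2; S1 reads c0=4 → after 1×micro: 1 ⇒ (c0=-2, c1=1)
macro 3: S0 reads c0=-2 → after 2×micro: 4; S1 reads c0=-2 → after 1×micro: 0 ⇒ (c0=4, c1=0)
macro 4: S0 reads c0=4 → after 2×micro: -2; S1 reads c0=4 → after 1×micro: 1 ⇒ (c0=-2, c1=1)
macro 5: S0 reads c0=-2 → after 2×micro: 4; S1 reads c0=-2 → after 1×micro: 0 ⇒ (c0=4, c1=0)
macro 6: S0 reads c0=4 → after 2×micro: -2; S1 reads c0=4 → after 1×micro: 1 ⇒ (c0=-2, c1=1)
macro 7: S0 reads c0=-2 → after 2×micro: 4; S1 reads c0=-2 → after 1×micro: 0 ⇒ (c0=4, c1=0)
macro 8: S0 reads c0=4 → after 2×micro: -2; S1 reads c0=4 → after 1×micro: 1 ⇒ (c0=-2, c1=1)

c1 at macro-step 4 = 1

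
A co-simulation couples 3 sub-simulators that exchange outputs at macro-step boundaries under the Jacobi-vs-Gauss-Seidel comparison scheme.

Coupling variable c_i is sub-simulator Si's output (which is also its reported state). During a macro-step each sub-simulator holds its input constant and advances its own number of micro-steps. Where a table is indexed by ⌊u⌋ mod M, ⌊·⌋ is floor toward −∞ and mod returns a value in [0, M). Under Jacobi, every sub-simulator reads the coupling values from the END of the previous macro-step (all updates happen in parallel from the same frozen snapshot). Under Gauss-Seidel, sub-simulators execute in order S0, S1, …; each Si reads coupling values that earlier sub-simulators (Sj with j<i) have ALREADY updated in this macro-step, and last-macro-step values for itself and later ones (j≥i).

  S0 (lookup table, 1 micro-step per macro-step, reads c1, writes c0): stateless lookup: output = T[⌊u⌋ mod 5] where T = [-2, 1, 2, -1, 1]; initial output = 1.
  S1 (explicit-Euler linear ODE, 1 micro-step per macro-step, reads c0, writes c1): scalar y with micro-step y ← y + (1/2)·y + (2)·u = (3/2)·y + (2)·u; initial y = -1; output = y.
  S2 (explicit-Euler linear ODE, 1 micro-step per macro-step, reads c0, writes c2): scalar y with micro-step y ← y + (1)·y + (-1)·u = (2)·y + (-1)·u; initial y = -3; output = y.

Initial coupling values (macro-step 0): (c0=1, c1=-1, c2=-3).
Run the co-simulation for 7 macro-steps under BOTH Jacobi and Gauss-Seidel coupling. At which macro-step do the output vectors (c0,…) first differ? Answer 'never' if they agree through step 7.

first divergence at macro-step: 2

[Jacobi] macro 1: S0 reads c1=-1 → after 1×micro: 1; S1 reads c0=1 → after 1×micro: 1/2; S2 reads c0=1 → after 1×micro: -7 ⇒ (c0=1, c1=1/2, c2=-7)
[Jacobi] macro 2: S0 reads c1=1/2 → after 1×micro: -2; S1 reads c0=1 → after 1×micro: 11/4; S2 reads c0=1 → after 1×micro: -15 ⇒ (c0=-2, c1=11/4, c2=-15)
[Jacobi] macro 3: S0 reads c1=11/4 → after 1×micro: 2; S1 reads c0=-2 → after 1×micro: 1/8; S2 reads c0=-2 → after 1×micro: -28 ⇒ (c0=2, c1=1/8, c2=-28)
[Jacobi] macro 4: S0 reads c1=1/8 → after 1×micro: -2; S1 reads c0=2 → after 1×micro: 67/16; S2 reads c0=2 → after 1×micro: -58 ⇒ (c0=-2, c1=67/16, c2=-58)
[Jacobi] macro 5: S0 reads c1=67/16 → after 1×micro: 1; S1 reads c0=-2 → after 1×micro: 73/32; S2 reads c0=-2 → after 1×micro: -114 ⇒ (c0=1, c1=73/32, c2=-114)
[Jacobi] macro 6: S0 reads c1=73/32 → after 1×micro: 2; S1 reads c0=1 → after 1×micro: 347/64; S2 reads c0=1 → after 1×micro: -229 ⇒ (c0=2, c1=347/64, c2=-229)
[Jacobi] macro 7: S0 reads c1=347/64 → after 1×micro: -2; S1 reads c0=2 → after 1×micro: 1553/128; S2 reads c0=2 → after 1×micro: -460 ⇒ (c0=-2, c1=1553/128, c2=-460)
[Gauss-Seidel] macro 1: S0 reads c1=-1 → after 1×micro: 1; S1 reads c0=1 → after 1×micro: 1/2; S2 reads c0=1 → after 1×micro: -7 ⇒ (c0=1, c1=1/2, c2=-7)
[Gauss-Seidel] macro 2: S0 reads c1=1/2 → after 1×micro: -2; S1 reads c0=-2 → after 1×micro: -13/4; S2 reads c0=-2 → after 1×micro: -12 ⇒ (c0=-2, c1=-13/4, c2=-12)
[Gauss-Seidel] macro 3: S0 reads c1=-13/4 → after 1×micro: 1; S1 reads c0=1 → after 1×micro: -23/8; S2 reads c0=1 → after 1×micro: -25 ⇒ (c0=1, c1=-23/8, c2=-25)
[Gauss-Seidel] macro 4: S0 reads c1=-23/8 → after 1×micro: 2; S1 reads c0=2 → after 1×micro: -5/16; S2 reads c0=2 → after 1×micro: -52 ⇒ (c0=2, c1=-5/16, c2=-52)
[Gauss-Seidel] macro 5: S0 reads c1=-5/16 → after 1×micro: 1; S1 reads c0=1 → after 1×micro: 49/32; S2 reads c0=1 → after 1×micro: -105 ⇒ (c0=1, c1=49/32, c2=-105)
[Gauss-Seidel] macro 6: S0 reads c1=49/32 → after 1×micro: 1; S1 reads c0=1 → after 1×micro: 275/64; S2 reads c0=1 → after 1×micro: -211 ⇒ (c0=1, c1=275/64, c2=-211)
[Gauss-Seidel] macro 7: S0 reads c1=275/64 → after 1×micro: 1; S1 reads c0=1 → after 1×micro: 1081/128; S2 reads c0=1 → after 1×micro: -423 ⇒ (c0=1, c1=1081/128, c2=-423)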